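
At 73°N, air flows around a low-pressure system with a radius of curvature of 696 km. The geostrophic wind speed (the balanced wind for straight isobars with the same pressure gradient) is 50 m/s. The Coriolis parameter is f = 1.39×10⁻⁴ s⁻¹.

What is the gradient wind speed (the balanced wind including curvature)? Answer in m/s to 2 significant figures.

36 m/s

Around a low, centrifugal force acts outward with Coriolis, so pressure-gradient force balances both:
(1/ρ)|∂P/∂n| = fV + V²/R  →  V² + fR·V − fR·V_g = 0
With fR = 1.39×10⁻⁴ × 696×10³ m = 96.7 m/s:
V = [−fR + √((fR)² + 4 fR V_g)]/2 = [−96.7 + √(96.7² + 4×96.7×50)]/2 = 36.3 m/s
Subgeostrophic (V < V_g = 50 m/s), as expected around a low.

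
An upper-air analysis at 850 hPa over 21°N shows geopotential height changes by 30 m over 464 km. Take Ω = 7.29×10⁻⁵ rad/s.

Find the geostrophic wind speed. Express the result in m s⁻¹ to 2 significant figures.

Coriolis parameter at 21°N:
f = 2Ω sin φ = 2 × 7.29×10⁻⁵ × sin 21° = 5.23×10⁻⁵ s⁻¹
Height gradient: |∂Z/∂n| = 30 m / 464000 m = 6.47×10⁻⁵
On a pressure surface, geostrophic balance gives V_g = (g/f)|∂Z/∂n|:
V_g = 9.81 × 6.47×10⁻⁵ / 5.23×10⁻⁵ = 12.1 m/s

12 m s⁻¹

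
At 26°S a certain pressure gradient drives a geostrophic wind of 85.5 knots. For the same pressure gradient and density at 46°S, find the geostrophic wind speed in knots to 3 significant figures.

52.1 knots

With the same pressure gradient and density, V_g ∝ 1/f ∝ 1/sin φ.
V₂ = V₁ · sin φ₁ / sin φ₂ = 85.5 × sin 26° / sin 46°
V₂ = 85.5 × 0.4384/0.7193 = 52.1 knots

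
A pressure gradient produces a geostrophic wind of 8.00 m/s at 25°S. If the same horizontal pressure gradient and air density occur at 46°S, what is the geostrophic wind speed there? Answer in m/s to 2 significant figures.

With the same pressure gradient and density, V_g ∝ 1/f ∝ 1/sin φ.
V₂ = V₁ · sin φ₁ / sin φ₂ = 8.00 × sin 25° / sin 46°
V₂ = 8.00 × 0.4226/0.7193 = 4.7 m/s

4.7 m/s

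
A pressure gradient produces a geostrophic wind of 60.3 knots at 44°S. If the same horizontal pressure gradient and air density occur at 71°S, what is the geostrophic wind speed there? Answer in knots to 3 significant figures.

With the same pressure gradient and density, V_g ∝ 1/f ∝ 1/sin φ.
V₂ = V₁ · sin φ₁ / sin φ₂ = 60.3 × sin 44° / sin 71°
V₂ = 60.3 × 0.6947/0.9455 = 44.3 knots

44.3 knots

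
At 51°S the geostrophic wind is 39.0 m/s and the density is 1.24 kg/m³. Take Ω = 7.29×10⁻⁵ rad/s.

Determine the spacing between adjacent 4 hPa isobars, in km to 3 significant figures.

Coriolis parameter at 51°S:
f = 2Ω sin φ = 2 × 7.29×10⁻⁵ × sin 51° = 1.13×10⁻⁴ s⁻¹
Geostrophic balance rearranged: |∂P/∂n| = f ρ V_g
|∂P/∂n| = 1.13×10⁻⁴ × 1.24 × 39.0 = 5.48×10⁻³ Pa/m
Isobar spacing: Δn = ΔP/|∂P/∂n| = 400 Pa / 5.48×10⁻³ Pa/m = 72998 m ≈ 73.0 km

73.0 km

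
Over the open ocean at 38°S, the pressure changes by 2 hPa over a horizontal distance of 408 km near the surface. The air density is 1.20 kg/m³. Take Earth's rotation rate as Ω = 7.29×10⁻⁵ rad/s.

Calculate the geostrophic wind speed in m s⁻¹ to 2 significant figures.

Coriolis parameter at 38°S:
f = 2Ω sin φ = 2 × 7.29×10⁻⁵ × sin 38° = 8.98×10⁻⁵ s⁻¹
Pressure gradient: |∂P/∂n| = 200 Pa / 408000 m = 4.90×10⁻⁴ Pa/m
Geostrophic balance (pressure-gradient force = Coriolis force):
V_g = (1/(fρ)) |∂P/∂n| = 4.90×10⁻⁴ / (8.98×10⁻⁵ × 1.20) = 4.55 m/s

4.6 m s⁻¹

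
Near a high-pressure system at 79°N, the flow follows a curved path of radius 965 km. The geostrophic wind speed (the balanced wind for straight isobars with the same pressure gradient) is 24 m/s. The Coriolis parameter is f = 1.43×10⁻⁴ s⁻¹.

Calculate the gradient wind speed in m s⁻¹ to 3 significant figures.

30.9 m s⁻¹

Around a high, pressure-gradient force acts outward with centrifugal, so Coriolis balances both:
fV = (1/ρ)|∂P/∂n| + V²/R  →  V² − fR·V + fR·V_g = 0
With fR = 1.43×10⁻⁴ × 965×10³ m = 138 m/s:
V = [fR − √((fR)² − 4 fR V_g)]/2 = [138 − √(138² − 4×138×24)]/2 = 30.9 m/s
Supergeostrophic (V > V_g = 24 m/s), as expected around a high.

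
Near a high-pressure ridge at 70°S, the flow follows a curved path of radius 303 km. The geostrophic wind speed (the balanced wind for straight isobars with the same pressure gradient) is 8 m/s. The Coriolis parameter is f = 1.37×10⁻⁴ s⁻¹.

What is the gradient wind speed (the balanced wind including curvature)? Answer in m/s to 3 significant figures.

Around a high, pressure-gradient force acts outward with centrifugal, so Coriolis balances both:
fV = (1/ρ)|∂P/∂n| + V²/R  →  V² − fR·V + fR·V_g = 0
With fR = 1.37×10⁻⁴ × 303×10³ m = 41.5 m/s:
V = [fR − √((fR)² − 4 fR V_g)]/2 = [41.5 − √(41.5² − 4×41.5×8)]/2 = 10.8 m/s
Supergeostrophic (V > V_g = 8 m/s), as expected around a high.

10.8 m/s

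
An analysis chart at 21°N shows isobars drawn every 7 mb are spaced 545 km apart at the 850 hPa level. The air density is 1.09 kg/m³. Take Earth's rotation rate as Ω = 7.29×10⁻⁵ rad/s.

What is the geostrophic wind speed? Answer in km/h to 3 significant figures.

Coriolis parameter at 21°N:
f = 2Ω sin φ = 2 × 7.29×10⁻⁵ × sin 21° = 5.23×10⁻⁵ s⁻¹
Pressure gradient: |∂P/∂n| = 700 Pa / 545000 m = 1.28×10⁻³ Pa/m
Geostrophic balance (pressure-gradient force = Coriolis force):
V_g = (1/(fρ)) |∂P/∂n| = 1.28×10⁻³ / (5.23×10⁻⁵ × 1.09) = 22.6 m/s
Converting: 22.6 m/s × 3.6 = 81.2 km/h

81.2 km/h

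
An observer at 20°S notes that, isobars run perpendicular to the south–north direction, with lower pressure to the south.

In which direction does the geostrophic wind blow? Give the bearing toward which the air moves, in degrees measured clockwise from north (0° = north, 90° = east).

090°

The pressure-gradient force points toward the south (bearing 180°).
Geostrophic balance: in the Southern Hemisphere the Coriolis force deflects motion to the left, so the geostrophic wind blows 90° to the left of the pressure-gradient force (low pressure on the right).
Rotating 180° by 90° counterclockwise gives 090° — the wind blows toward the east.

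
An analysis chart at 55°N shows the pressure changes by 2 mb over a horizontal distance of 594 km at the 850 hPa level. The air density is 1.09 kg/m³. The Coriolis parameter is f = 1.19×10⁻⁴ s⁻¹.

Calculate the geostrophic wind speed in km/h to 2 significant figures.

Pressure gradient: |∂P/∂n| = 200 Pa / 594000 m = 3.37×10⁻⁴ Pa/m
Geostrophic balance (pressure-gradient force = Coriolis force):
V_g = (1/(fρ)) |∂P/∂n| = 3.37×10⁻⁴ / (1.19×10⁻⁴ × 1.09) = 2.60 m/s
Converting: 2.60 m/s × 3.6 = 9.3 km/h

9.3 km/h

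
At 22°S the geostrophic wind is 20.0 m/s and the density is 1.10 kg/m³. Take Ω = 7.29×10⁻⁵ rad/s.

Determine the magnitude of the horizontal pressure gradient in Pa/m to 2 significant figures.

Coriolis parameter at 22°S:
f = 2Ω sin φ = 2 × 7.29×10⁻⁵ × sin 22° = 5.46×10⁻⁵ s⁻¹
Geostrophic balance rearranged: |∂P/∂n| = f ρ V_g
|∂P/∂n| = 5.46×10⁻⁵ × 1.10 × 20.0 = 1.20×10⁻³ Pa/m

1.2×10⁻³ Pa/m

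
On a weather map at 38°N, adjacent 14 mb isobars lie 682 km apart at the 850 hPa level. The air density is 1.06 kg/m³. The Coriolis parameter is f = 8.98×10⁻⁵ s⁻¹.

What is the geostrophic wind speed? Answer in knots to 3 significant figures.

41.9 knots

Pressure gradient: |∂P/∂n| = 1400 Pa / 682000 m = 2.05×10⁻³ Pa/m
Geostrophic balance (pressure-gradient force = Coriolis force):
V_g = (1/(fρ)) |∂P/∂n| = 2.05×10⁻³ / (8.98×10⁻⁵ × 1.06) = 21.6 m/s
Converting: 21.6 m/s × 1.944 = 41.9 knots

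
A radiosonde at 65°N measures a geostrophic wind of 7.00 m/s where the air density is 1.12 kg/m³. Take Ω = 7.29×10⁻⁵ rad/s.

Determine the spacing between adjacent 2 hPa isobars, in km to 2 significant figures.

Coriolis parameter at 65°N:
f = 2Ω sin φ = 2 × 7.29×10⁻⁵ × sin 65° = 1.32×10⁻⁴ s⁻¹
Geostrophic balance rearranged: |∂P/∂n| = f ρ V_g
|∂P/∂n| = 1.32×10⁻⁴ × 1.12 × 7.00 = 1.04×10⁻³ Pa/m
Isobar spacing: Δn = ΔP/|∂P/∂n| = 200 Pa / 1.04×10⁻³ Pa/m = 193055 m ≈ 190 km

190 km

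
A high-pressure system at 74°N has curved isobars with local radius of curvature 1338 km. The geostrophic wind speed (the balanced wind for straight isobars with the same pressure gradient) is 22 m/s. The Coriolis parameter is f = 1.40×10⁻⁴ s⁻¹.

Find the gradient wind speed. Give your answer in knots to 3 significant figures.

49.5 knots

Around a high, pressure-gradient force acts outward with centrifugal, so Coriolis balances both:
fV = (1/ρ)|∂P/∂n| + V²/R  →  V² − fR·V + fR·V_g = 0
With fR = 1.40×10⁻⁴ × 1338×10³ m = 187 m/s:
V = [fR − √((fR)² − 4 fR V_g)]/2 = [187 − √(187² − 4×187×22)]/2 = 25.5 m/s
Supergeostrophic (V > V_g = 22 m/s), as expected around a high.
Converting: 25.5 m/s × 1.944 = 49.5 knots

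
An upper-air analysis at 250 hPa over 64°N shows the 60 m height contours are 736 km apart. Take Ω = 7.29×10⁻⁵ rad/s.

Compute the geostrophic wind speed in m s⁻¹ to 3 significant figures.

Coriolis parameter at 64°N:
f = 2Ω sin φ = 2 × 7.29×10⁻⁵ × sin 64° = 1.31×10⁻⁴ s⁻¹
Height gradient: |∂Z/∂n| = 60 m / 736000 m = 8.15×10⁻⁵
On a pressure surface, geostrophic balance gives V_g = (g/f)|∂Z/∂n|:
V_g = 9.81 × 8.15×10⁻⁵ / 1.31×10⁻⁴ = 6.10 m/s

6.10 m s⁻¹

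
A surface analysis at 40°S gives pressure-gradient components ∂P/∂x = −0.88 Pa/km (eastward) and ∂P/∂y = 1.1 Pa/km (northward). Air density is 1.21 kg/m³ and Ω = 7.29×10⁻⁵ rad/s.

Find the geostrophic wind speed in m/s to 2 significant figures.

Coriolis parameter at 40°S:
f = 2Ω sin φ = 2 × 7.29×10⁻⁵ × sin 40° = 9.37×10⁻⁵ s⁻¹
In the Southern Hemisphere f is negative: f = −9.37×10⁻⁵ s⁻¹.
Component geostrophic relations (x east, y north):
u_g = −(1/(fρ)) ∂P/∂y,  v_g = (1/(fρ)) ∂P/∂x
u_g = −(1.1×10⁻³)/(−9.37×10⁻⁵ × 1.21) = 9.70 m/s;  v_g = (−0.88×10⁻³)/(−9.37×10⁻⁵ × 1.21) = 7.76 m/s
|V_g| = √(u_g² + v_g²) = 12.4 m/s

12 m/s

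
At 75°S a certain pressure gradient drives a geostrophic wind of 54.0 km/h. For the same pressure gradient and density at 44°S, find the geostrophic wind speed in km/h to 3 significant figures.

75.1 km/h

With the same pressure gradient and density, V_g ∝ 1/f ∝ 1/sin φ.
V₂ = V₁ · sin φ₁ / sin φ₂ = 54.0 × sin 75° / sin 44°
V₂ = 54.0 × 0.9659/0.6947 = 75.1 km/h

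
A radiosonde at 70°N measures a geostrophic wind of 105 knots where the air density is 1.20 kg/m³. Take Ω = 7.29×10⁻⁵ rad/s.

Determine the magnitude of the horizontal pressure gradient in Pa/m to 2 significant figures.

Coriolis parameter at 70°N:
f = 2Ω sin φ = 2 × 7.29×10⁻⁵ × sin 70° = 1.37×10⁻⁴ s⁻¹
Wind speed in SI: 105 knots = 54.0 m/s
Geostrophic balance rearranged: |∂P/∂n| = f ρ V_g
|∂P/∂n| = 1.37×10⁻⁴ × 1.20 × 54.0 = 8.88×10⁻³ Pa/m

8.9×10⁻³ Pa/m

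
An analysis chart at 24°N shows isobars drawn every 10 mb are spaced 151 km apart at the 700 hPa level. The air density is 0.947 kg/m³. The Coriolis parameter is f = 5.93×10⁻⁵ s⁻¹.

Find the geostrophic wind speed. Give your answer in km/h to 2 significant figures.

Pressure gradient: |∂P/∂n| = 1000 Pa / 151000 m = 6.62×10⁻³ Pa/m
Geostrophic balance (pressure-gradient force = Coriolis force):
V_g = (1/(fρ)) |∂P/∂n| = 6.62×10⁻³ / (5.93×10⁻⁵ × 0.947) = 118 m/s
Converting: 118 m/s × 3.6 = 420 km/h

420 km/h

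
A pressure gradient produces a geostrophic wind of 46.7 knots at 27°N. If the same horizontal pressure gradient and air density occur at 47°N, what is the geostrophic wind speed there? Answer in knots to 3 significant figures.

With the same pressure gradient and density, V_g ∝ 1/f ∝ 1/sin φ.
V₂ = V₁ · sin φ₁ / sin φ₂ = 46.7 × sin 27° / sin 47°
V₂ = 46.7 × 0.4540/0.7314 = 29.0 knots

29.0 knots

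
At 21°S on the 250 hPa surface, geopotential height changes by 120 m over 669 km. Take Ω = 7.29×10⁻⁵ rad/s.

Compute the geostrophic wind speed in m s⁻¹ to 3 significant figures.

Coriolis parameter at 21°S:
f = 2Ω sin φ = 2 × 7.29×10⁻⁵ × sin 21° = 5.23×10⁻⁵ s⁻¹
Height gradient: |∂Z/∂n| = 120 m / 669000 m = 1.79×10⁻⁴
On a pressure surface, geostrophic balance gives V_g = (g/f)|∂Z/∂n|:
V_g = 9.81 × 1.79×10⁻⁴ / 5.23×10⁻⁵ = 33.7 m/s

33.7 m s⁻¹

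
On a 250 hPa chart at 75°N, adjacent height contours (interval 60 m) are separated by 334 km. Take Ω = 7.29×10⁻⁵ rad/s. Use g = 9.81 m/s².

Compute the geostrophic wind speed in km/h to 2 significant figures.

Coriolis parameter at 75°N:
f = 2Ω sin φ = 2 × 7.29×10⁻⁵ × sin 75° = 1.41×10⁻⁴ s⁻¹
Height gradient: |∂Z/∂n| = 60 m / 334000 m = 1.80×10⁻⁴
On a pressure surface, geostrophic balance gives V_g = (g/f)|∂Z/∂n|:
V_g = 9.81 × 1.80×10⁻⁴ / 1.41×10⁻⁴ = 12.5 m/s
Converting: 12.5 m/s × 3.6 = 45 km/h

45 km/h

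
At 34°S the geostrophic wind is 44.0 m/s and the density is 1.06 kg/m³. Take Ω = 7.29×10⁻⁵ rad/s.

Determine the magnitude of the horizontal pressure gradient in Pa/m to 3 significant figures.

3.80×10⁻³ Pa/m

Coriolis parameter at 34°S:
f = 2Ω sin φ = 2 × 7.29×10⁻⁵ × sin 34° = 8.15×10⁻⁵ s⁻¹
Geostrophic balance rearranged: |∂P/∂n| = f ρ V_g
|∂P/∂n| = 8.15×10⁻⁵ × 1.06 × 44.0 = 3.80×10⁻³ Pa/m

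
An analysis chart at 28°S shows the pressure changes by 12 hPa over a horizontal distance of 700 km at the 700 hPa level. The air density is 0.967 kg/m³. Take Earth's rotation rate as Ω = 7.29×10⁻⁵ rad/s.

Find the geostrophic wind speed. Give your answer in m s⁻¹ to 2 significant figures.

26 m s⁻¹

Coriolis parameter at 28°S:
f = 2Ω sin φ = 2 × 7.29×10⁻⁵ × sin 28° = 6.84×10⁻⁵ s⁻¹
Pressure gradient: |∂P/∂n| = 1200 Pa / 700000 m = 1.71×10⁻³ Pa/m
Geostrophic balance (pressure-gradient force = Coriolis force):
V_g = (1/(fρ)) |∂P/∂n| = 1.71×10⁻³ / (6.84×10⁻⁵ × 0.967) = 25.9 m/s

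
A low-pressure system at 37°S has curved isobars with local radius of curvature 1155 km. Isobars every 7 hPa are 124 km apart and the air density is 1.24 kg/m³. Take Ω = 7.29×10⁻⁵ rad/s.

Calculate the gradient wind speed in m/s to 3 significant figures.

37.8 m/s

Coriolis parameter at 37°S:
f = 2Ω sin φ = 2 × 7.29×10⁻⁵ × sin 37° = 8.77×10⁻⁵ s⁻¹
Pressure gradient: |∂P/∂n| = 700 Pa / 124000 m = 5.65×10⁻³ Pa/m
Geostrophic speed: V_g = |∂P/∂n|/(fρ) = 5.65×10⁻³/(8.77×10⁻⁵ × 1.24) = 51.9 m/s
Around a low, centrifugal force acts outward with Coriolis, so pressure-gradient force balances both:
(1/ρ)|∂P/∂n| = fV + V²/R  →  V² + fR·V − fR·V_g = 0
With fR = 8.77×10⁻⁵ × 1155×10³ m = 101 m/s:
V = [−fR + √((fR)² + 4 fR V_g)]/2 = [−101 + √(101² + 4×101×51.9)]/2 = 37.8 m/s
Subgeostrophic (V < V_g = 51.9 m/s), as expected around a low.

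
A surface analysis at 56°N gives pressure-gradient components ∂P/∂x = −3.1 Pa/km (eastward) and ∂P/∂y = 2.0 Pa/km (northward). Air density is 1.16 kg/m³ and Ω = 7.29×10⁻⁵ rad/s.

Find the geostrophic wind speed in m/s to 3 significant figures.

Coriolis parameter at 56°N:
f = 2Ω sin φ = 2 × 7.29×10⁻⁵ × sin 56° = 1.21×10⁻⁴ s⁻¹
Component geostrophic relations (x east, y north):
u_g = −(1/(fρ)) ∂P/∂y,  v_g = (1/(fρ)) ∂P/∂x
u_g = −(2.0×10⁻³)/(1.21×10⁻⁴ × 1.16) = −14.3 m/s;  v_g = (−3.1×10⁻³)/(1.21×10⁻⁴ × 1.16) = −22.1 m/s
|V_g| = √(u_g² + v_g²) = 26.3 m/s

26.3 m/s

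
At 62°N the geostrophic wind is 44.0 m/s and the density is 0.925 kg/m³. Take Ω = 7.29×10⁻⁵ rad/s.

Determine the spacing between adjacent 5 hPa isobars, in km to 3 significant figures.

95.4 km

Coriolis parameter at 62°N:
f = 2Ω sin φ = 2 × 7.29×10⁻⁵ × sin 62° = 1.29×10⁻⁴ s⁻¹
Geostrophic balance rearranged: |∂P/∂n| = f ρ V_g
|∂P/∂n| = 1.29×10⁻⁴ × 0.925 × 44.0 = 5.24×10⁻³ Pa/m
Isobar spacing: Δn = ΔP/|∂P/∂n| = 500 Pa / 5.24×10⁻³ Pa/m = 95430 m ≈ 95.4 km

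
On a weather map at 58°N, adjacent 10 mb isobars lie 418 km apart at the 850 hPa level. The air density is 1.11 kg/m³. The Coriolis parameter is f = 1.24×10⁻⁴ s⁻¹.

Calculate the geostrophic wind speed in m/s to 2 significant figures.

Pressure gradient: |∂P/∂n| = 1000 Pa / 418000 m = 2.39×10⁻³ Pa/m
Geostrophic balance (pressure-gradient force = Coriolis force):
V_g = (1/(fρ)) |∂P/∂n| = 2.39×10⁻³ / (1.24×10⁻⁴ × 1.11) = 17.4 m/s

17 m/s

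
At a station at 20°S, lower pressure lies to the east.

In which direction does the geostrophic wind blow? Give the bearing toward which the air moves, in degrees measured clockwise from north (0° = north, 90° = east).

The pressure-gradient force points toward the east (bearing 090°).
Geostrophic balance: in the Southern Hemisphere the Coriolis force deflects motion to the left, so the geostrophic wind blows 90° to the left of the pressure-gradient force (low pressure on the right).
Rotating 090° by 90° counterclockwise gives 000° — the wind blows toward the north.

000°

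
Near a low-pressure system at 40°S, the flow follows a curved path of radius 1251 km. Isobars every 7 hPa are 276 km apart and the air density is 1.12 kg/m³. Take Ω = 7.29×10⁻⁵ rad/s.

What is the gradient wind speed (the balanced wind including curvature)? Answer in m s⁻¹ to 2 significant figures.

21 m s⁻¹

Coriolis parameter at 40°S:
f = 2Ω sin φ = 2 × 7.29×10⁻⁵ × sin 40° = 9.37×10⁻⁵ s⁻¹
Pressure gradient: |∂P/∂n| = 700 Pa / 276000 m = 2.54×10⁻³ Pa/m
Geostrophic speed: V_g = |∂P/∂n|/(fρ) = 2.54×10⁻³/(9.37×10⁻⁵ × 1.12) = 24.2 m/s
Around a low, centrifugal force acts outward with Coriolis, so pressure-gradient force balances both:
(1/ρ)|∂P/∂n| = fV + V²/R  →  V² + fR·V − fR·V_g = 0
With fR = 9.37×10⁻⁵ × 1251×10³ m = 117 m/s:
V = [−fR + √((fR)² + 4 fR V_g)]/2 = [−117 + √(117² + 4×117×24.2)]/2 = 20.6 m/s
Subgeostrophic (V < V_g = 24.2 m/s), as expected around a low.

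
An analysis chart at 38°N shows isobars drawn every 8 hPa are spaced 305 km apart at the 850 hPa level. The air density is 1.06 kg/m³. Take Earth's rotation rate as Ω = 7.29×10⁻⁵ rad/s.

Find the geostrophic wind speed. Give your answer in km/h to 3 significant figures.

Coriolis parameter at 38°N:
f = 2Ω sin φ = 2 × 7.29×10⁻⁵ × sin 38° = 8.98×10⁻⁵ s⁻¹
Pressure gradient: |∂P/∂n| = 800 Pa / 305000 m = 2.62×10⁻³ Pa/m
Geostrophic balance (pressure-gradient force = Coriolis force):
V_g = (1/(fρ)) |∂P/∂n| = 2.62×10⁻³ / (8.98×10⁻⁵ × 1.06) = 27.6 m/s
Converting: 27.6 m/s × 3.6 = 99.2 km/h

99.2 km/h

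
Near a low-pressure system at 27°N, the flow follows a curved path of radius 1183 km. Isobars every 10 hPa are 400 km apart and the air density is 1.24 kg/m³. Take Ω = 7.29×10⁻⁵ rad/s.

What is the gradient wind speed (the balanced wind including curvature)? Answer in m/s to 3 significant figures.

Coriolis parameter at 27°N:
f = 2Ω sin φ = 2 × 7.29×10⁻⁵ × sin 27° = 6.62×10⁻⁵ s⁻¹
Pressure gradient: |∂P/∂n| = 1000 Pa / 400000 m = 2.50×10⁻³ Pa/m
Geostrophic speed: V_g = |∂P/∂n|/(fρ) = 2.50×10⁻³/(6.62×10⁻⁵ × 1.24) = 30.5 m/s
Around a low, centrifugal force acts outward with Coriolis, so pressure-gradient force balances both:
(1/ρ)|∂P/∂n| = fV + V²/R  →  V² + fR·V − fR·V_g = 0
With fR = 6.62×10⁻⁵ × 1183×10³ m = 78.3 m/s:
V = [−fR + √((fR)² + 4 fR V_g)]/2 = [−78.3 + √(78.3² + 4×78.3×30.5)]/2 = 23.4 m/s
Subgeostrophic (V < V_g = 30.5 m/s), as expected around a low.

23.4 m/s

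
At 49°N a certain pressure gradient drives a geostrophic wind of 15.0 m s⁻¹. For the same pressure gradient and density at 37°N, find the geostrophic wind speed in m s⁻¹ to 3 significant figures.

With the same pressure gradient and density, V_g ∝ 1/f ∝ 1/sin φ.
V₂ = V₁ · sin φ₁ / sin φ₂ = 15.0 × sin 49° / sin 37°
V₂ = 15.0 × 0.7547/0.6018 = 18.8 m s⁻¹

18.8 m s⁻¹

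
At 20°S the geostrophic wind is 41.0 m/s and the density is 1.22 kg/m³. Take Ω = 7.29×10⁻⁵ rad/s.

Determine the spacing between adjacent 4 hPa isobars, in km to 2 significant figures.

Coriolis parameter at 20°S:
f = 2Ω sin φ = 2 × 7.29×10⁻⁵ × sin 20° = 4.99×10⁻⁵ s⁻¹
Geostrophic balance rearranged: |∂P/∂n| = f ρ V_g
|∂P/∂n| = 4.99×10⁻⁵ × 1.22 × 41.0 = 2.49×10⁻³ Pa/m
Isobar spacing: Δn = ΔP/|∂P/∂n| = 400 Pa / 2.49×10⁻³ Pa/m = 160364 m ≈ 160 km

160 km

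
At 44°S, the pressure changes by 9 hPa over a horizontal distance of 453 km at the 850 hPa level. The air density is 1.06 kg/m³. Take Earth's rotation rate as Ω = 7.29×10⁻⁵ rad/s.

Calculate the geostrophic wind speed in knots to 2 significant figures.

Coriolis parameter at 44°S:
f = 2Ω sin φ = 2 × 7.29×10⁻⁵ × sin 44° = 1.01×10⁻⁴ s⁻¹
Pressure gradient: |∂P/∂n| = 900 Pa / 453000 m = 1.99×10⁻³ Pa/m
Geostrophic balance (pressure-gradient force = Coriolis force):
V_g = (1/(fρ)) |∂P/∂n| = 1.99×10⁻³ / (1.01×10⁻⁴ × 1.06) = 18.5 m/s
Converting: 18.5 m/s × 1.944 = 36 knots

36 knots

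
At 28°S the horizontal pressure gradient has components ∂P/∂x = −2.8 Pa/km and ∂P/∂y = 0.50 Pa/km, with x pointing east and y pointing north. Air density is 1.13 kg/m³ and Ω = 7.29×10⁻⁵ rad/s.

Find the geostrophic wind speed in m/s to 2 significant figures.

Coriolis parameter at 28°S:
f = 2Ω sin φ = 2 × 7.29×10⁻⁵ × sin 28° = 6.84×10⁻⁵ s⁻¹
In the Southern Hemisphere f is negative: f = −6.84×10⁻⁵ s⁻¹.
Component geostrophic relations (x east, y north):
u_g = −(1/(fρ)) ∂P/∂y,  v_g = (1/(fρ)) ∂P/∂x
u_g = −(0.50×10⁻³)/(−6.84×10⁻⁵ × 1.13) = 6.46 m/s;  v_g = (−2.8×10⁻³)/(−6.84×10⁻⁵ × 1.13) = 36.2 m/s
|V_g| = √(u_g² + v_g²) = 36.8 m/s

37 m/s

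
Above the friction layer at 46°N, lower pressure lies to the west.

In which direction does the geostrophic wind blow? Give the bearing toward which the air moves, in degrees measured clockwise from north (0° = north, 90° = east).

000°

The pressure-gradient force points toward the west (bearing 270°).
Geostrophic balance: in the Northern Hemisphere the Coriolis force deflects motion to the right, so the geostrophic wind blows 90° to the right of the pressure-gradient force (low pressure on the left).
Rotating 270° by 90° clockwise gives 000° — the wind blows toward the north.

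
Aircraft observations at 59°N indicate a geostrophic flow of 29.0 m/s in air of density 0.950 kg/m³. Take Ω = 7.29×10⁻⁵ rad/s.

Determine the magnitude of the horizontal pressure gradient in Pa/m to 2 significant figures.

3.4×10⁻³ Pa/m

Coriolis parameter at 59°N:
f = 2Ω sin φ = 2 × 7.29×10⁻⁵ × sin 59° = 1.25×10⁻⁴ s⁻¹
Geostrophic balance rearranged: |∂P/∂n| = f ρ V_g
|∂P/∂n| = 1.25×10⁻⁴ × 0.950 × 29.0 = 3.44×10⁻³ Pa/m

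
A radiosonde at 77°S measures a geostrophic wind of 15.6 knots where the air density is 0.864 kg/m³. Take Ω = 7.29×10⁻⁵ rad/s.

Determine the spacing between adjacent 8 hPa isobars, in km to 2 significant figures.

810 km

Coriolis parameter at 77°S:
f = 2Ω sin φ = 2 × 7.29×10⁻⁵ × sin 77° = 1.42×10⁻⁴ s⁻¹
Wind speed in SI: 15.6 knots = 8.03 m/s
Geostrophic balance rearranged: |∂P/∂n| = f ρ V_g
|∂P/∂n| = 1.42×10⁻⁴ × 0.864 × 8.03 = 9.85×10⁻⁴ Pa/m
Isobar spacing: Δn = ΔP/|∂P/∂n| = 800 Pa / 9.85×10⁻⁴ Pa/m = 812142 m ≈ 810 km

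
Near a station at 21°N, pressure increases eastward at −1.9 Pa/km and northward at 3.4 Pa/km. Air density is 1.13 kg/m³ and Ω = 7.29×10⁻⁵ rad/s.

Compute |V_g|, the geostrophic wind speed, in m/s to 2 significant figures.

Coriolis parameter at 21°N:
f = 2Ω sin φ = 2 × 7.29×10⁻⁵ × sin 21° = 5.23×10⁻⁵ s⁻¹
Component geostrophic relations (x east, y north):
u_g = −(1/(fρ)) ∂P/∂y,  v_g = (1/(fρ)) ∂P/∂x
u_g = −(3.4×10⁻³)/(5.23×10⁻⁵ × 1.13) = −57.6 m/s;  v_g = (−1.9×10⁻³)/(5.23×10⁻⁵ × 1.13) = −32.2 m/s
|V_g| = √(u_g² + v_g²) = 66.0 m/s

66 m/s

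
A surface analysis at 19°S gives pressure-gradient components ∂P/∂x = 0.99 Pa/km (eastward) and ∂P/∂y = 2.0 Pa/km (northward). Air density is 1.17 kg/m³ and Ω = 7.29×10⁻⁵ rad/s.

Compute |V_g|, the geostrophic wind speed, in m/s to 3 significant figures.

Coriolis parameter at 19°S:
f = 2Ω sin φ = 2 × 7.29×10⁻⁵ × sin 19° = 4.75×10⁻⁵ s⁻¹
In the Southern Hemisphere f is negative: f = −4.75×10⁻⁵ s⁻¹.
Component geostrophic relations (x east, y north):
u_g = −(1/(fρ)) ∂P/∂y,  v_g = (1/(fρ)) ∂P/∂x
u_g = −(2.0×10⁻³)/(−4.75×10⁻⁵ × 1.17) = 36.0 m/s;  v_g = (0.99×10⁻³)/(−4.75×10⁻⁵ × 1.17) = −17.8 m/s
|V_g| = √(u_g² + v_g²) = 40.2 m/s

40.2 m/s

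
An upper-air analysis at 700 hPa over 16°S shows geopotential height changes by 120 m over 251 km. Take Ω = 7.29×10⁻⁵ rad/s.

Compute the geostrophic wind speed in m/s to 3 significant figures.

117 m/s

Coriolis parameter at 16°S:
f = 2Ω sin φ = 2 × 7.29×10⁻⁵ × sin 16° = 4.02×10⁻⁵ s⁻¹
Height gradient: |∂Z/∂n| = 120 m / 251000 m = 4.78×10⁻⁴
On a pressure surface, geostrophic balance gives V_g = (g/f)|∂Z/∂n|:
V_g = 9.81 × 4.78×10⁻⁴ / 4.02×10⁻⁵ = 117 m/s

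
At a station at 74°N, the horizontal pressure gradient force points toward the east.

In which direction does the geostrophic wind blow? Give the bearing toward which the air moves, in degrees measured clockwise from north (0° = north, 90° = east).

The pressure-gradient force points toward the east (bearing 090°).
Geostrophic balance: in the Northern Hemisphere the Coriolis force deflects motion to the right, so the geostrophic wind blows 90° to the right of the pressure-gradient force (low pressure on the left).
Rotating 090° by 90° clockwise gives 180° — the wind blows toward the south.

180°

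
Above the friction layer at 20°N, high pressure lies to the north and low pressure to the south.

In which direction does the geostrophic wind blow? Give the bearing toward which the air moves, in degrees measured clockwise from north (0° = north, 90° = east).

The pressure-gradient force points toward the south (bearing 180°).
Geostrophic balance: in the Northern Hemisphere the Coriolis force deflects motion to the right, so the geostrophic wind blows 90° to the right of the pressure-gradient force (low pressure on the left).
Rotating 180° by 90° clockwise gives 270° — the wind blows toward the west.

270°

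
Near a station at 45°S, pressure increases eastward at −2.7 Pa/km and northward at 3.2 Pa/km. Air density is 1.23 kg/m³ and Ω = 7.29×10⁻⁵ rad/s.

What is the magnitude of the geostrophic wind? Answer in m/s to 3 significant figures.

33.0 m/s

Coriolis parameter at 45°S:
f = 2Ω sin φ = 2 × 7.29×10⁻⁵ × sin 45° = 1.03×10⁻⁴ s⁻¹
In the Southern Hemisphere f is negative: f = −1.03×10⁻⁴ s⁻¹.
Component geostrophic relations (x east, y north):
u_g = −(1/(fρ)) ∂P/∂y,  v_g = (1/(fρ)) ∂P/∂x
u_g = −(3.2×10⁻³)/(−1.03×10⁻⁴ × 1.23) = 25.2 m/s;  v_g = (−2.7×10⁻³)/(−1.03×10⁻⁴ × 1.23) = 21.3 m/s
|V_g| = √(u_g² + v_g²) = 33.0 m/s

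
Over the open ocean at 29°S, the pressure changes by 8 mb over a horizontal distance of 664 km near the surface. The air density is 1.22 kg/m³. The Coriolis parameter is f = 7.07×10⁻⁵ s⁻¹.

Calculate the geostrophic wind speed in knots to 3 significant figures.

Pressure gradient: |∂P/∂n| = 800 Pa / 664000 m = 1.20×10⁻³ Pa/m
Geostrophic balance (pressure-gradient force = Coriolis force):
V_g = (1/(fρ)) |∂P/∂n| = 1.20×10⁻³ / (7.07×10⁻⁵ × 1.22) = 14.0 m/s
Converting: 14.0 m/s × 1.944 = 27.2 knots

27.2 knots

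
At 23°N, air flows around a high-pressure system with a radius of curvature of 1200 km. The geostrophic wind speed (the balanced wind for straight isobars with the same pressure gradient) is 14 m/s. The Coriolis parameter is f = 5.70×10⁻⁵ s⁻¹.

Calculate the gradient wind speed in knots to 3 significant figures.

Around a high, pressure-gradient force acts outward with centrifugal, so Coriolis balances both:
fV = (1/ρ)|∂P/∂n| + V²/R  →  V² − fR·V + fR·V_g = 0
With fR = 5.70×10⁻⁵ × 1200×10³ m = 68.4 m/s:
V = [fR − √((fR)² − 4 fR V_g)]/2 = [68.4 − √(68.4² − 4×68.4×14)]/2 = 19.6 m/s
Supergeostrophic (V > V_g = 14 m/s), as expected around a high.
Converting: 19.6 m/s × 1.944 = 38.2 knots

38.2 knots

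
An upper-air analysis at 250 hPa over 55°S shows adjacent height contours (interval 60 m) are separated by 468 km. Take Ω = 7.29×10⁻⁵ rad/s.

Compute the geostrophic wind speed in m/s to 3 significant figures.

10.5 m/s

Coriolis parameter at 55°S:
f = 2Ω sin φ = 2 × 7.29×10⁻⁵ × sin 55° = 1.19×10⁻⁴ s⁻¹
Height gradient: |∂Z/∂n| = 60 m / 468000 m = 1.28×10⁻⁴
On a pressure surface, geostrophic balance gives V_g = (g/f)|∂Z/∂n|:
V_g = 9.81 × 1.28×10⁻⁴ / 1.19×10⁻⁴ = 10.5 m/s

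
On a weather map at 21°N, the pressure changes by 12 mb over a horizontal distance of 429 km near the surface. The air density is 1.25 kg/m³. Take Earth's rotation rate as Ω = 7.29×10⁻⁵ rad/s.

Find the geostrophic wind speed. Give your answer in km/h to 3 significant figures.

154 km/h

Coriolis parameter at 21°N:
f = 2Ω sin φ = 2 × 7.29×10⁻⁵ × sin 21° = 5.23×10⁻⁵ s⁻¹
Pressure gradient: |∂P/∂n| = 1200 Pa / 429000 m = 2.80×10⁻³ Pa/m
Geostrophic balance (pressure-gradient force = Coriolis force):
V_g = (1/(fρ)) |∂P/∂n| = 2.80×10⁻³ / (5.23×10⁻⁵ × 1.25) = 42.8 m/s
Converting: 42.8 m/s × 3.6 = 154 km/h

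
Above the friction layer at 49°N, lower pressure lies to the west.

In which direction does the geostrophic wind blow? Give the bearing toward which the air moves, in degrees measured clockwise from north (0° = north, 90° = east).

The pressure-gradient force points toward the west (bearing 270°).
Geostrophic balance: in the Northern Hemisphere the Coriolis force deflects motion to the right, so the geostrophic wind blows 90° to the right of the pressure-gradient force (low pressure on the left).
Rotating 270° by 90° clockwise gives 000° — the wind blows toward the north.

000°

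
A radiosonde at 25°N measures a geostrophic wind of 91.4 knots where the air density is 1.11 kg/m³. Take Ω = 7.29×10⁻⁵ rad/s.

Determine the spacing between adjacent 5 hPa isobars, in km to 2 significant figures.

160 km

Coriolis parameter at 25°N:
f = 2Ω sin φ = 2 × 7.29×10⁻⁵ × sin 25° = 6.16×10⁻⁵ s⁻¹
Wind speed in SI: 91.4 knots = 47.0 m/s
Geostrophic balance rearranged: |∂P/∂n| = f ρ V_g
|∂P/∂n| = 6.16×10⁻⁵ × 1.11 × 47.0 = 3.22×10⁻³ Pa/m
Isobar spacing: Δn = ΔP/|∂P/∂n| = 500 Pa / 3.22×10⁻³ Pa/m = 155474 m ≈ 160 km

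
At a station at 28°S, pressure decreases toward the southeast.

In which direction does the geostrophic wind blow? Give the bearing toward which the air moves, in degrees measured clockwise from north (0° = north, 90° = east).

045°

The pressure-gradient force points toward the southeast (bearing 135°).
Geostrophic balance: in the Southern Hemisphere the Coriolis force deflects motion to the left, so the geostrophic wind blows 90° to the left of the pressure-gradient force (low pressure on the right).
Rotating 135° by 90° counterclockwise gives 045° — the wind blows toward the northeast.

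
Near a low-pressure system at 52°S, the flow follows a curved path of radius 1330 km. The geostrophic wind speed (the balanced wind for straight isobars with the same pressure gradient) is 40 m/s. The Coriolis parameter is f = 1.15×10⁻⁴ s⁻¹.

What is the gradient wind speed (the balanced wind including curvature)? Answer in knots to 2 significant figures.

Around a low, centrifugal force acts outward with Coriolis, so pressure-gradient force balances both:
(1/ρ)|∂P/∂n| = fV + V²/R  →  V² + fR·V − fR·V_g = 0
With fR = 1.15×10⁻⁴ × 1330×10³ m = 153 m/s:
V = [−fR + √((fR)² + 4 fR V_g)]/2 = [−153 + √(153² + 4×153×40)]/2 = 32.9 m/s
Subgeostrophic (V < V_g = 40 m/s), as expected around a low.
Converting: 32.9 m/s × 1.944 = 64 knots

64 knots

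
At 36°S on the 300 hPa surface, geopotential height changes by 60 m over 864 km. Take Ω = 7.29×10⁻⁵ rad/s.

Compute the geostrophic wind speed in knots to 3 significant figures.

15.5 knots

Coriolis parameter at 36°S:
f = 2Ω sin φ = 2 × 7.29×10⁻⁵ × sin 36° = 8.57×10⁻⁵ s⁻¹
Height gradient: |∂Z/∂n| = 60 m / 864000 m = 6.94×10⁻⁵
On a pressure surface, geostrophic balance gives V_g = (g/f)|∂Z/∂n|:
V_g = 9.81 × 6.94×10⁻⁵ / 8.57×10⁻⁵ = 7.95 m/s
Converting: 7.95 m/s × 1.944 = 15.5 knots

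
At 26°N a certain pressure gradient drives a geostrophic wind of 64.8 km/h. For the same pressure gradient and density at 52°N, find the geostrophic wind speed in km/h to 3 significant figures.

With the same pressure gradient and density, V_g ∝ 1/f ∝ 1/sin φ.
V₂ = V₁ · sin φ₁ / sin φ₂ = 64.8 × sin 26° / sin 52°
V₂ = 64.8 × 0.4384/0.7880 = 36.0 km/h

36.0 km/h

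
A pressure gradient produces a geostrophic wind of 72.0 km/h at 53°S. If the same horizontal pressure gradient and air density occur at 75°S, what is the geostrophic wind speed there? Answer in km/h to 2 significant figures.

60 km/h

With the same pressure gradient and density, V_g ∝ 1/f ∝ 1/sin φ.
V₂ = V₁ · sin φ₁ / sin φ₂ = 72.0 × sin 53° / sin 75°
V₂ = 72.0 × 0.7986/0.9659 = 60 km/h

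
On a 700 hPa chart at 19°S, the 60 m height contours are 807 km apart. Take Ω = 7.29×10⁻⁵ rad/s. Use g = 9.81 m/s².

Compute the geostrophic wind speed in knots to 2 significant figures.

Coriolis parameter at 19°S:
f = 2Ω sin φ = 2 × 7.29×10⁻⁵ × sin 19° = 4.75×10⁻⁵ s⁻¹
Height gradient: |∂Z/∂n| = 60 m / 807000 m = 7.43×10⁻⁵
On a pressure surface, geostrophic balance gives V_g = (g/f)|∂Z/∂n|:
V_g = 9.81 × 7.43×10⁻⁵ / 4.75×10⁻⁵ = 15.4 m/s
Converting: 15.4 m/s × 1.944 = 30 knots

30 knots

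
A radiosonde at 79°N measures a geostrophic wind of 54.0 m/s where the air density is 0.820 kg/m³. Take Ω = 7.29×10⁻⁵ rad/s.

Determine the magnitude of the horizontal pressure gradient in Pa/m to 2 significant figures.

6.3×10⁻³ Pa/m

Coriolis parameter at 79°N:
f = 2Ω sin φ = 2 × 7.29×10⁻⁵ × sin 79° = 1.43×10⁻⁴ s⁻¹
Geostrophic balance rearranged: |∂P/∂n| = f ρ V_g
|∂P/∂n| = 1.43×10⁻⁴ × 0.820 × 54.0 = 6.34×10⁻³ Pa/m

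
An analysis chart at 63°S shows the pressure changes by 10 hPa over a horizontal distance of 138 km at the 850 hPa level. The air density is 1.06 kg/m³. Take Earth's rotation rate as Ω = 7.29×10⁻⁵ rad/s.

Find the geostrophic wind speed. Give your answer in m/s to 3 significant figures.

52.6 m/s

Coriolis parameter at 63°S:
f = 2Ω sin φ = 2 × 7.29×10⁻⁵ × sin 63° = 1.30×10⁻⁴ s⁻¹
Pressure gradient: |∂P/∂n| = 1000 Pa / 138000 m = 7.25×10⁻³ Pa/m
Geostrophic balance (pressure-gradient force = Coriolis force):
V_g = (1/(fρ)) |∂P/∂n| = 7.25×10⁻³ / (1.30×10⁻⁴ × 1.06) = 52.6 m/s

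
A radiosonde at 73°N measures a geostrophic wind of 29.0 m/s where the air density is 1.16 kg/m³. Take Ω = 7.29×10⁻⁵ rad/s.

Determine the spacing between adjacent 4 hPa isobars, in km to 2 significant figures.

Coriolis parameter at 73°N:
f = 2Ω sin φ = 2 × 7.29×10⁻⁵ × sin 73° = 1.39×10⁻⁴ s⁻¹
Geostrophic balance rearranged: |∂P/∂n| = f ρ V_g
|∂P/∂n| = 1.39×10⁻⁴ × 1.16 × 29.0 = 4.69×10⁻³ Pa/m
Isobar spacing: Δn = ΔP/|∂P/∂n| = 400 Pa / 4.69×10⁻³ Pa/m = 85281 m ≈ 85 km

85 km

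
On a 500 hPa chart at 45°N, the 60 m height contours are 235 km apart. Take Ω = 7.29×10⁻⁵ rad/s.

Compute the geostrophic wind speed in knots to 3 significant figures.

47.2 knots

Coriolis parameter at 45°N:
f = 2Ω sin φ = 2 × 7.29×10⁻⁵ × sin 45° = 1.03×10⁻⁴ s⁻¹
Height gradient: |∂Z/∂n| = 60 m / 235000 m = 2.55×10⁻⁴
On a pressure surface, geostrophic balance gives V_g = (g/f)|∂Z/∂n|:
V_g = 9.81 × 2.55×10⁻⁴ / 1.03×10⁻⁴ = 24.3 m/s
Converting: 24.3 m/s × 1.944 = 47.2 knots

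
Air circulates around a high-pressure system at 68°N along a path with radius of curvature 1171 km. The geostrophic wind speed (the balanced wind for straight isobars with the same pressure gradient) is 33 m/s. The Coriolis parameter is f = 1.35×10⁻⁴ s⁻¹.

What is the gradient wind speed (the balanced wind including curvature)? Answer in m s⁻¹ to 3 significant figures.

46.9 m s⁻¹

Around a high, pressure-gradient force acts outward with centrifugal, so Coriolis balances both:
fV = (1/ρ)|∂P/∂n| + V²/R  →  V² − fR·V + fR·V_g = 0
With fR = 1.35×10⁻⁴ × 1171×10³ m = 158 m/s:
V = [fR − √((fR)² − 4 fR V_g)]/2 = [158 − √(158² − 4×158×33)]/2 = 46.9 m/s
Supergeostrophic (V > V_g = 33 m/s), as expected around a high.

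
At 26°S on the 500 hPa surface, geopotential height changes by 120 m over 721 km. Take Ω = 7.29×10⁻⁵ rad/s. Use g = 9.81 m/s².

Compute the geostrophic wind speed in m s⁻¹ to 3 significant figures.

Coriolis parameter at 26°S:
f = 2Ω sin φ = 2 × 7.29×10⁻⁵ × sin 26° = 6.39×10⁻⁵ s⁻¹
Height gradient: |∂Z/∂n| = 120 m / 721000 m = 1.66×10⁻⁴
On a pressure surface, geostrophic balance gives V_g = (g/f)|∂Z/∂n|:
V_g = 9.81 × 1.66×10⁻⁴ / 6.39×10⁻⁵ = 25.5 m/s

25.5 m s⁻¹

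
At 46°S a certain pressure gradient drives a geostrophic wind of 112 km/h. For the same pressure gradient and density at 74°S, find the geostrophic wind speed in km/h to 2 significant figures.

With the same pressure gradient and density, V_g ∝ 1/f ∝ 1/sin φ.
V₂ = V₁ · sin φ₁ / sin φ₂ = 112 × sin 46° / sin 74°
V₂ = 112 × 0.7193/0.9613 = 84 km/h

84 km/h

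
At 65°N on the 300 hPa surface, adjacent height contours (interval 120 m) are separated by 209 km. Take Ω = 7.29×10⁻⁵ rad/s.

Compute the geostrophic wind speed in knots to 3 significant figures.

Coriolis parameter at 65°N:
f = 2Ω sin φ = 2 × 7.29×10⁻⁵ × sin 65° = 1.32×10⁻⁴ s⁻¹
Height gradient: |∂Z/∂n| = 120 m / 209000 m = 5.74×10⁻⁴
On a pressure surface, geostrophic balance gives V_g = (g/f)|∂Z/∂n|:
V_g = 9.81 × 5.74×10⁻⁴ / 1.32×10⁻⁴ = 42.6 m/s
Converting: 42.6 m/s × 1.944 = 82.9 knots

82.9 knots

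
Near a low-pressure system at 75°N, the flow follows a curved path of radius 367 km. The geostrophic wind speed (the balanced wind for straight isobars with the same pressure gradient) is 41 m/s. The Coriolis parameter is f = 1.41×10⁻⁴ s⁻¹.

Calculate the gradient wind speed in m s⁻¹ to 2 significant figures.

27 m s⁻¹

Around a low, centrifugal force acts outward with Coriolis, so pressure-gradient force balances both:
(1/ρ)|∂P/∂n| = fV + V²/R  →  V² + fR·V − fR·V_g = 0
With fR = 1.41×10⁻⁴ × 367×10³ m = 51.7 m/s:
V = [−fR + √((fR)² + 4 fR V_g)]/2 = [−51.7 + √(51.7² + 4×51.7×41)]/2 = 27 m/s
Subgeostrophic (V < V_g = 41 m/s), as expected around a low.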